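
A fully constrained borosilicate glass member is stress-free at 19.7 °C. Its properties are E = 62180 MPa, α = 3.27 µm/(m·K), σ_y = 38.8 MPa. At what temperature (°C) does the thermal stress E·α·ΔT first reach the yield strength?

211 °C

E = 62180 MPa = 62.18 GPa.
E·α·ΔT = 38.80 MPa ⇒ ΔT = 38.80 / (62.18×10³ × 3.27×10⁻⁶) = 190.8 K.
T = 19.7 + 190.8 = 210.5 °C.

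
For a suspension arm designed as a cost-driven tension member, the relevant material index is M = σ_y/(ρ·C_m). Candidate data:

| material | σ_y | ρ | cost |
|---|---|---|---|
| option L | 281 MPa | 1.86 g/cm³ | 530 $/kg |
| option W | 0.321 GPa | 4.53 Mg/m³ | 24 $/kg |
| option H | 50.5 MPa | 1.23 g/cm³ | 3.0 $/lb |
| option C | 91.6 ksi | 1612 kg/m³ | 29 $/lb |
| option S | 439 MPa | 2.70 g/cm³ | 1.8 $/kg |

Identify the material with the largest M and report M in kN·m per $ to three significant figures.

Putting every candidate on a common basis:
  option L: σ_y = 281.0 MPa, ρ = 1860 kg/m³, cost = 530.0 $/kg
  option W: σ_y = 321.0 MPa, ρ = 4530 kg/m³, cost = 24.00 $/kg
  option H: σ_y = 50.50 MPa, ρ = 1230 kg/m³, cost = 6.614 $/kg
  option C: σ_y = 631.6 MPa, ρ = 1612 kg/m³, cost = 63.93 $/kg
  option S: σ_y = 439.0 MPa, ρ = 2700 kg/m³, cost = 1.800 $/kg
  option S: M = 90.3 kN·m per $
  option H: M = 6.21 kN·m per $
  option C: M = 6.13 kN·m per $
  option W: M = 2.95 kN·m per $
  option L: M = 0.285 kN·m per $
The maximum is for option S.

option S, M = 90.3 kN·m per $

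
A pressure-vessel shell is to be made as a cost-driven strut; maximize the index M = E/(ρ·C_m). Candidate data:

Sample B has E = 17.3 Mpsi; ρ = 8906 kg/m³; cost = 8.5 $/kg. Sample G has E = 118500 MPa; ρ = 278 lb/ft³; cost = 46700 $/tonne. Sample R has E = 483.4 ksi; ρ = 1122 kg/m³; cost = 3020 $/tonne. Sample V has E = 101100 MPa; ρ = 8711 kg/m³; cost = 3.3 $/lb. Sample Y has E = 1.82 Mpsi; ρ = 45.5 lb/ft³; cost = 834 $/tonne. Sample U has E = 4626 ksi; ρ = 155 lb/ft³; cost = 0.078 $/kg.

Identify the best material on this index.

sample U

Convert each candidate to consistent units, then evaluate M:
  sample B: E = 119.3 GPa, ρ = 8906 kg/m³, cost = 8.500 $/kg
  sample G: E = 118.5 GPa, ρ = 4453 kg/m³, cost = 46.70 $/kg
  sample R: E = 3.333 GPa, ρ = 1122 kg/m³, cost = 3.020 $/kg
  sample V: E = 101.1 GPa, ρ = 8711 kg/m³, cost = 7.275 $/kg
  sample Y: E = 12.55 GPa, ρ = 728.8 kg/m³, cost = 0.8340 $/kg
  sample U: E = 31.90 GPa, ρ = 2483 kg/m³, cost = 0.07800 $/kg
  sample U: M = 165 MN·m per $
  sample Y: M = 20.6 MN·m per $
  sample V: M = 1.60 MN·m per $
  sample B: M = 1.58 MN·m per $
  sample R: M = 0.984 MN·m per $
  sample G: M = 0.570 MN·m per $
The maximum is for sample U.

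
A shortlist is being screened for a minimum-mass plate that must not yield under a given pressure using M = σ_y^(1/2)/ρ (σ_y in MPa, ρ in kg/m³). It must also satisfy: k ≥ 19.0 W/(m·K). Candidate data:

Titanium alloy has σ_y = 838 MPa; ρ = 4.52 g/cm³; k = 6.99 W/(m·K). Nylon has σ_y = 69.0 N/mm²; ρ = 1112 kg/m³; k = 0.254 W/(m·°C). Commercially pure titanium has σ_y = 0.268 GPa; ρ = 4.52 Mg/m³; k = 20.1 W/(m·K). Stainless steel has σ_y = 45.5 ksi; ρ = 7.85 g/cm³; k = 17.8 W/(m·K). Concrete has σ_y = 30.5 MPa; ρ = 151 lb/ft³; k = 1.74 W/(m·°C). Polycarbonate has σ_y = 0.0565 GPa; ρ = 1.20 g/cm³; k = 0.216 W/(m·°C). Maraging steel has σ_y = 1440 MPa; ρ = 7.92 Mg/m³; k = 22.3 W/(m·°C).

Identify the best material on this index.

Screen on constraints: k ≥ 19.0 W/(m·K). Survivors: commercially pure titanium, maraging steel.
Putting every candidate on a common basis:
  commercially pure titanium: σ_y = 268.0 MPa, ρ = 4520 kg/m³
  maraging steel: σ_y = 1440 MPa, ρ = 7920 kg/m³
  maraging steel: M = 4.79×10⁻³
  commercially pure titanium: M = 3.62×10⁻³
Maraging steel has the largest M.

maraging steel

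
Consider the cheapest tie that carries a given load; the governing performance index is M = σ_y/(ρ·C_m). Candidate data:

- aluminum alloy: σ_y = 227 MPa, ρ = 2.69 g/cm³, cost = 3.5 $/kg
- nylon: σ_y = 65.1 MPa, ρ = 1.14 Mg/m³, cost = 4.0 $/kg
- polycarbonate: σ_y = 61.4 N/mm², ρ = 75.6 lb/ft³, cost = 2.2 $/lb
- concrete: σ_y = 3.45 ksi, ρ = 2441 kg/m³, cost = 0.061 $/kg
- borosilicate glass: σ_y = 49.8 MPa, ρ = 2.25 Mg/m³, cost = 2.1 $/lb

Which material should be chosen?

Convert each candidate to consistent units, then evaluate M:
  aluminum alloy: σ_y = 227.0 MPa, ρ = 2690 kg/m³, cost = 3.500 $/kg
  nylon: σ_y = 65.10 MPa, ρ = 1140 kg/m³, cost = 4.000 $/kg
  polycarbonate: σ_y = 61.40 MPa, ρ = 1211 kg/m³, cost = 4.850 $/kg
  concrete: σ_y = 23.79 MPa, ρ = 2441 kg/m³, cost = 0.06100 $/kg
  borosilicate glass: σ_y = 49.80 MPa, ρ = 2250 kg/m³, cost = 4.630 $/kg
  concrete: M = 160 kN·m per $
  aluminum alloy: M = 24.1 kN·m per $
  nylon: M = 14.3 kN·m per $
  polycarbonate: M = 10.5 kN·m per $
  borosilicate glass: M = 4.78 kN·m per $
Concrete has the largest M.

concrete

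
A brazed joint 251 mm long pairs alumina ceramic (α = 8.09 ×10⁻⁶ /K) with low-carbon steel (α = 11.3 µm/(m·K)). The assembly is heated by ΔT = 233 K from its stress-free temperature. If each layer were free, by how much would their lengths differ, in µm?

188 µm

Δα = |8.09 − 11.3|×10⁻⁶/K = 3.21×10⁻⁶/K.
ΔL_mismatch = Δα·L·ΔT = 3.21×10⁻⁶ × 251.0 mm × 233.0 K = 188 µm.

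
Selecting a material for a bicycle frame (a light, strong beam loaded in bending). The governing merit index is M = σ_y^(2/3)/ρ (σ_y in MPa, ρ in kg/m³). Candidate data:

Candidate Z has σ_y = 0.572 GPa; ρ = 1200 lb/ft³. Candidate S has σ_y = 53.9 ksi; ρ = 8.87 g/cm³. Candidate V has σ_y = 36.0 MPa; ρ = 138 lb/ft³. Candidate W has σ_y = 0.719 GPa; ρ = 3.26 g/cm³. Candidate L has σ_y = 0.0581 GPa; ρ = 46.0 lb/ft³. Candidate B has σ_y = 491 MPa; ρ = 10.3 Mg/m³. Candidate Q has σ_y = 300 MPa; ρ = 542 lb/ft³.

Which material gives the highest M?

candidate W

In SI units:
  candidate Z: σ_y = 572.0 MPa, ρ = 19220 kg/m³
  candidate S: σ_y = 371.6 MPa, ρ = 8870 kg/m³
  candidate V: σ_y = 36.00 MPa, ρ = 2211 kg/m³
  candidate W: σ_y = 719.0 MPa, ρ = 3260 kg/m³
  candidate L: σ_y = 58.10 MPa, ρ = 736.8 kg/m³
  candidate B: σ_y = 491.0 MPa, ρ = 10300 kg/m³
  candidate Q: σ_y = 300.0 MPa, ρ = 8682 kg/m³
  candidate W: M = 24.6×10⁻³
  candidate L: M = 20.4×10⁻³
  candidate B: M = 6.04×10⁻³
  candidate S: M = 5.83×10⁻³
  candidate Q: M = 5.16×10⁻³
  candidate V: M = 4.93×10⁻³
  candidate Z: M = 3.58×10⁻³
Candidate W has the largest M.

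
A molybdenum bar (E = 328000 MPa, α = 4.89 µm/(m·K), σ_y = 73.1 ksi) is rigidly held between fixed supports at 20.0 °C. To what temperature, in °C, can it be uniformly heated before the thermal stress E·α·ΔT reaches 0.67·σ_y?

E = 328000 MPa = 328.0 GPa.
σ_y = 73.1 ksi = 504.0 MPa.
E·α·ΔT = 337.7 MPa ⇒ ΔT = 337.7 / (328.0×10³ × 4.89×10⁻⁶) = 210.5 K.
T = 20.0 + 210.5 = 230.5 °C.

231 °C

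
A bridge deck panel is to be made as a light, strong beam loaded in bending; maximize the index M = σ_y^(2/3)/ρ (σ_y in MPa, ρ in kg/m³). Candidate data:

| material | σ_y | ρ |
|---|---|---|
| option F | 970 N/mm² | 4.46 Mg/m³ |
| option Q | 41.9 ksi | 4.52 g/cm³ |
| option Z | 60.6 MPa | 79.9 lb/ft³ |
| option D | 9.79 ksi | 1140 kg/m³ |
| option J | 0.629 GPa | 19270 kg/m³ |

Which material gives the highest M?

Putting every candidate on a common basis:
  option F: σ_y = 970.0 MPa, ρ = 4460 kg/m³
  option Q: σ_y = 288.9 MPa, ρ = 4520 kg/m³
  option Z: σ_y = 60.60 MPa, ρ = 1280 kg/m³
  option D: σ_y = 67.50 MPa, ρ = 1140 kg/m³
  option J: σ_y = 629.0 MPa, ρ = 19270 kg/m³
  option F: M = 22.0×10⁻³
  option D: M = 14.5×10⁻³
  option Z: M = 12.1×10⁻³
  option Q: M = 9.67×10⁻³
  option J: M = 3.81×10⁻³
Highest index: option F.

option F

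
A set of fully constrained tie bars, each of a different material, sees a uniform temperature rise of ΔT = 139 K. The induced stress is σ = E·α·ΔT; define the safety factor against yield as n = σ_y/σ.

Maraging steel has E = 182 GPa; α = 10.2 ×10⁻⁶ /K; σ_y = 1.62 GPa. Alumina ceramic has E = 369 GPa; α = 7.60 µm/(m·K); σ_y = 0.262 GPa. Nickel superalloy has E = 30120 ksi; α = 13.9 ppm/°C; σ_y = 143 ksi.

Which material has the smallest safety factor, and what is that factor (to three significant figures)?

In consistent units (E in GPa, α in ×10⁻⁶/K, σ_y in MPa):
  maraging steel: E = 182.0, α = 10.2, σ_y = 1620 → σ = 258 MPa, n = 6.28
  alumina ceramic: E = 369.0, α = 7.60, σ_y = 262.0 → σ = 390 MPa, n = 0.672
  nickel superalloy: E = 207.7, α = 13.9, σ_y = 986.0 → σ = 401 MPa, n = 2.46
Smallest n: alumina ceramic with n = 0.672.

alumina ceramic, n = 0.672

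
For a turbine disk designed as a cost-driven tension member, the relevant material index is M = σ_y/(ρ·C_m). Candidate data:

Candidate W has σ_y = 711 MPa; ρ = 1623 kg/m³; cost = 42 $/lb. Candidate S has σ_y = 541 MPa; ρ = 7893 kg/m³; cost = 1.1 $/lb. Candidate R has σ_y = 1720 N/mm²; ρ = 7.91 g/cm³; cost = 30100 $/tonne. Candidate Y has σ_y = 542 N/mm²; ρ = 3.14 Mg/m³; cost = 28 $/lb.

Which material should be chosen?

candidate S

In SI units:
  candidate W: σ_y = 711.0 MPa, ρ = 1623 kg/m³, cost = 92.59 $/kg
  candidate S: σ_y = 541.0 MPa, ρ = 7893 kg/m³, cost = 2.425 $/kg
  candidate R: σ_y = 1720 MPa, ρ = 7910 kg/m³, cost = 30.10 $/kg
  candidate Y: σ_y = 542.0 MPa, ρ = 3140 kg/m³, cost = 61.73 $/kg
  candidate S: M = 28.3 kN·m per $
  candidate R: M = 7.22 kN·m per $
  candidate W: M = 4.73 kN·m per $
  candidate Y: M = 2.80 kN·m per $
Highest index: candidate S.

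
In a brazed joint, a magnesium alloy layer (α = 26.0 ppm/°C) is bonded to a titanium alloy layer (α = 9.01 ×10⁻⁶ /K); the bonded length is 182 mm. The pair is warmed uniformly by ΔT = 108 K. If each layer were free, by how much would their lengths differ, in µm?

334 µm

Δα = |26.0 − 9.01|×10⁻⁶/K = 17.0×10⁻⁶/K.
ΔL_mismatch = Δα·L·ΔT = 17.0×10⁻⁶ × 182.0 mm × 108.0 K = 334 µm.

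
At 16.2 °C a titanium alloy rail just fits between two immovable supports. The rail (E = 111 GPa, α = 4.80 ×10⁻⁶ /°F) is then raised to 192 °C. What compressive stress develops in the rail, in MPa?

169 MPa

α = 4.80×10⁻⁶/°F × 9/5 = 8.64×10⁻⁶/K.
ΔT = 175.8 K. Constrained thermal stress σ = E·α·ΔT = 111.0×10³ MPa × 8.64×10⁻⁶ × 175.8 = 169 MPa (compressive).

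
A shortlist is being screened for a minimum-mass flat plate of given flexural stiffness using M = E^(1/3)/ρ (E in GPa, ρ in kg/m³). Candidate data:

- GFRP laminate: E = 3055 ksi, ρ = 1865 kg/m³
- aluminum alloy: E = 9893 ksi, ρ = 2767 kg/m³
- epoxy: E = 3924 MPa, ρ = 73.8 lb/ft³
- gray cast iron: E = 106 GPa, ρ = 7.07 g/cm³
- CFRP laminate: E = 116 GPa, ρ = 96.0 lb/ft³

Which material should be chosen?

Convert each candidate to consistent units, then evaluate M:
  GFRP laminate: E = 21.06 GPa, ρ = 1865 kg/m³
  aluminum alloy: E = 68.21 GPa, ρ = 2767 kg/m³
  epoxy: E = 3.924 GPa, ρ = 1182 kg/m³
  gray cast iron: E = 106.0 GPa, ρ = 7070 kg/m³
  CFRP laminate: E = 116.0 GPa, ρ = 1538 kg/m³
  CFRP laminate: M = 3.17×10⁻³
  GFRP laminate: M = 1.48×10⁻³
  aluminum alloy: M = 1.48×10⁻³
  epoxy: M = 1.33×10⁻³
  gray cast iron: M = 0.669×10⁻³
CFRP laminate ranks first.

CFRP laminate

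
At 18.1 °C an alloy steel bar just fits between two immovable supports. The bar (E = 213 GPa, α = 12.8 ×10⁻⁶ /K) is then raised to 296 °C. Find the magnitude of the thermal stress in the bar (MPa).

758 MPa

ΔT = 277.9 K. Constrained thermal stress σ = E·α·ΔT = 213.0×10³ MPa × 12.8×10⁻⁶ × 277.9 = 758 MPa (compressive).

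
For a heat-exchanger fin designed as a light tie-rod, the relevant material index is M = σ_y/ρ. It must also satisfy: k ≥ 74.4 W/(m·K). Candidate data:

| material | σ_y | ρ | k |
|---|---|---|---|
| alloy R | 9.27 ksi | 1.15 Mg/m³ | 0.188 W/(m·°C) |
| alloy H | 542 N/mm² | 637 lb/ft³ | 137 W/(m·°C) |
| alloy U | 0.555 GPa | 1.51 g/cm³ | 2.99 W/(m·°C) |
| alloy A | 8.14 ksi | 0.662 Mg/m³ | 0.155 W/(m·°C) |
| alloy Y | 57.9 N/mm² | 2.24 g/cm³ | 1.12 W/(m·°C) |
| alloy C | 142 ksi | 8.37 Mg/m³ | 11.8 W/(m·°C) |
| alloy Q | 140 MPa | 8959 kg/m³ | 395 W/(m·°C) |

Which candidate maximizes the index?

alloy H

Screen on constraints: k ≥ 74.4 W/(m·K). Survivors: alloy H, alloy Q.
Convert each candidate to consistent units, then evaluate M:
  alloy H: σ_y = 542.0 MPa, ρ = 10200 kg/m³
  alloy Q: σ_y = 140.0 MPa, ρ = 8959 kg/m³
  alloy H: M = 53.1 kN·m/kg
  alloy Q: M = 15.6 kN·m/kg
Highest index: alloy H.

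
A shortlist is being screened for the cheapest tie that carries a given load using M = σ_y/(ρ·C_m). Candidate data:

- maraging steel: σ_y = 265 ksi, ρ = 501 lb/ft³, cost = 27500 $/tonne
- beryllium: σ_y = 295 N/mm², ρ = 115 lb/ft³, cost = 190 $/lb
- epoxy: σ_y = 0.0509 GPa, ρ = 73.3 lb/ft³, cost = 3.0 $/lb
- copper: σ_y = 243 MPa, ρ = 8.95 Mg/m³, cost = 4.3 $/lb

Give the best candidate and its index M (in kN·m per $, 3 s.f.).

maraging steel, M = 8.28 kN·m per $

In SI units:
  maraging steel: σ_y = 1827 MPa, ρ = 8025 kg/m³, cost = 27.50 $/kg
  beryllium: σ_y = 295.0 MPa, ρ = 1842 kg/m³, cost = 418.9 $/kg
  epoxy: σ_y = 50.90 MPa, ρ = 1174 kg/m³, cost = 6.614 $/kg
  copper: σ_y = 243.0 MPa, ρ = 8950 kg/m³, cost = 9.480 $/kg
  maraging steel: M = 8.28 kN·m per $
  epoxy: M = 6.55 kN·m per $
  copper: M = 2.86 kN·m per $
  beryllium: M = 0.382 kN·m per $
The maximum is for maraging steel.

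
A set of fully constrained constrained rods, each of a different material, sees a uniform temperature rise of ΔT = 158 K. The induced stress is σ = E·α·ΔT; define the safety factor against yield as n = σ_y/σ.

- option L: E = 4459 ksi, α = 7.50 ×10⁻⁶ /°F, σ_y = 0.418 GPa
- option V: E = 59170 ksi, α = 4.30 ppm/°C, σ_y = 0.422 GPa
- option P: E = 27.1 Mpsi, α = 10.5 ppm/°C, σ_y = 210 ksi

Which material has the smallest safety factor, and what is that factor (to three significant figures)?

option V, n = 1.52

Converting E to GPa, α to ×10⁻⁶/K, σ_y to MPa, then σ and n for each:
  option L: E = 30.74, α = 13.5, σ_y = 418.0 → σ = 65.6 MPa, n = 6.37
  option V: E = 408.0, α = 4.30, σ_y = 422.0 → σ = 277 MPa, n = 1.52
  option P: E = 186.8, α = 10.5, σ_y = 1448 → σ = 310 MPa, n = 4.67
The minimum is option V at n = 1.52.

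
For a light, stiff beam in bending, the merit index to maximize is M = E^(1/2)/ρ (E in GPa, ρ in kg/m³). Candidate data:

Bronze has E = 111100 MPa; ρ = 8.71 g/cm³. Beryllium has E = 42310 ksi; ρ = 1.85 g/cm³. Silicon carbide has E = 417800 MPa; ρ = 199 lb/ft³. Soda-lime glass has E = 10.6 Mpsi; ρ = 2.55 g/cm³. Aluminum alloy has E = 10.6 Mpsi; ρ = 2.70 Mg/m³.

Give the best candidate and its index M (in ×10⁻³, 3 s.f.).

Normalizing units and computing the index:
  bronze: E = 111.1 GPa, ρ = 8710 kg/m³
  beryllium: E = 291.7 GPa, ρ = 1850 kg/m³
  silicon carbide: E = 417.8 GPa, ρ = 3188 kg/m³
  soda-lime glass: E = 73.08 GPa, ρ = 2550 kg/m³
  aluminum alloy: E = 73.08 GPa, ρ = 2700 kg/m³
  beryllium: M = 9.23×10⁻³
  silicon carbide: M = 6.41×10⁻³
  soda-lime glass: M = 3.35×10⁻³
  aluminum alloy: M = 3.17×10⁻³
  bronze: M = 1.21×10⁻³
Beryllium has the largest M.

beryllium, M = 9.23×10⁻³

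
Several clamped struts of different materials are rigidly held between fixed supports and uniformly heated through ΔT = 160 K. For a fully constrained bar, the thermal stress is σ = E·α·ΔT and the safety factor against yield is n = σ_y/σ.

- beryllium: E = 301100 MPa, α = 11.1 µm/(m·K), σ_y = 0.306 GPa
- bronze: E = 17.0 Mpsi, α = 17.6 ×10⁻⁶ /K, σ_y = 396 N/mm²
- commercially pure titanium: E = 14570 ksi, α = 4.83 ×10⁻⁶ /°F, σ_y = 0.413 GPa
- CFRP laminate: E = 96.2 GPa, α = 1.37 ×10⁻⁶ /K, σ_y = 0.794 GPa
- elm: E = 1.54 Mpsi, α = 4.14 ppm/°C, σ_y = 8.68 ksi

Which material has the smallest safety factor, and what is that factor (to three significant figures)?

beryllium, n = 0.572

With everything in SI (GPa, ×10⁻⁶/K, MPa):
  beryllium: E = 301.1, α = 11.1, σ_y = 306.0 → σ = 535 MPa, n = 0.572
  bronze: E = 117.2, α = 17.6, σ_y = 396.0 → σ = 330 MPa, n = 1.20
  commercially pure titanium: E = 100.5, α = 8.69, σ_y = 413.0 → σ = 140 MPa, n = 2.96
  CFRP laminate: E = 96.20, α = 1.37, σ_y = 794.0 → σ = 21.1 MPa, n = 37.7
  elm: E = 10.62, α = 4.14, σ_y = 59.85 → σ = 7.03 MPa, n = 8.51
The minimum is beryllium at n = 0.572.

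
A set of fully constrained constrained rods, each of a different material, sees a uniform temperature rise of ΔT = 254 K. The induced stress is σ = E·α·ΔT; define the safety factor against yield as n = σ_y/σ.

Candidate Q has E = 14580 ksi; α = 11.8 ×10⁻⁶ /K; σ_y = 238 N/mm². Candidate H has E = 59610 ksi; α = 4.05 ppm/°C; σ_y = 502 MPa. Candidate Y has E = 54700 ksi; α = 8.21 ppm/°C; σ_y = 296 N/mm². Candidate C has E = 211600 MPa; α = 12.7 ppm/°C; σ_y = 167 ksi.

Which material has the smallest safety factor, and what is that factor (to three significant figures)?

candidate Y, n = 0.376

In consistent units (E in GPa, α in ×10⁻⁶/K, σ_y in MPa):
  candidate Q: E = 100.5, α = 11.8, σ_y = 238.0 → σ = 301 MPa, n = 0.790
  candidate H: E = 411.0, α = 4.05, σ_y = 502.0 → σ = 423 MPa, n = 1.19
  candidate Y: E = 377.1, α = 8.21, σ_y = 296.0 → σ = 786 MPa, n = 0.376
  candidate C: E = 211.6, α = 12.7, σ_y = 1151 → σ = 683 MPa, n = 1.69
Smallest n: candidate Y with n = 0.376.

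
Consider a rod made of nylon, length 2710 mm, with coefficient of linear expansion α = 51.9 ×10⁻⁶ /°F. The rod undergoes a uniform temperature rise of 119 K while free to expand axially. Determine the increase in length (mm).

30.1 mm

Convert α: 51.9×10⁻⁶/°F × (9/5) = 93.4×10⁻⁶/K.
ΔL = α·L₀·ΔT = 93.4×10⁻⁶ × 2710 mm × 119.0 K = 30.1 mm.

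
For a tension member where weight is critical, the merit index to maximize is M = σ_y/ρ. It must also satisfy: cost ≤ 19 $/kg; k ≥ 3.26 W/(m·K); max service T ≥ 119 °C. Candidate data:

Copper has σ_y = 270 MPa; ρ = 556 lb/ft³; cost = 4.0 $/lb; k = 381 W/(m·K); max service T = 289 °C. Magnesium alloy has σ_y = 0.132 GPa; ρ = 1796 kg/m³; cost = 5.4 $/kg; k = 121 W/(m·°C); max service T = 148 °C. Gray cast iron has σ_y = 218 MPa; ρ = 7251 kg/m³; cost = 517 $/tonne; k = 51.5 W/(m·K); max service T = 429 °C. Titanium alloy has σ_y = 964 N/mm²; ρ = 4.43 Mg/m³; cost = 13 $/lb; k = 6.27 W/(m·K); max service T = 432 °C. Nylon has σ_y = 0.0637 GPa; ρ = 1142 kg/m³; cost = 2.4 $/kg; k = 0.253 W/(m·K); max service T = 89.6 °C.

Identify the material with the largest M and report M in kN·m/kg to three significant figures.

Screen on constraints: cost ≤ 19 $/kg; k ≥ 3.26 W/(m·K); max service T ≥ 119 °C. Survivors: copper, magnesium alloy, gray cast iron.
In SI units:
  copper: σ_y = 270.0 MPa, ρ = 8906 kg/m³
  magnesium alloy: σ_y = 132.0 MPa, ρ = 1796 kg/m³
  gray cast iron: σ_y = 218.0 MPa, ρ = 7251 kg/m³
  magnesium alloy: M = 73.5 kN·m/kg
  copper: M = 30.3 kN·m/kg
  gray cast iron: M = 30.1 kN·m/kg
Highest index: magnesium alloy.

magnesium alloy, M = 73.5 kN·m/kg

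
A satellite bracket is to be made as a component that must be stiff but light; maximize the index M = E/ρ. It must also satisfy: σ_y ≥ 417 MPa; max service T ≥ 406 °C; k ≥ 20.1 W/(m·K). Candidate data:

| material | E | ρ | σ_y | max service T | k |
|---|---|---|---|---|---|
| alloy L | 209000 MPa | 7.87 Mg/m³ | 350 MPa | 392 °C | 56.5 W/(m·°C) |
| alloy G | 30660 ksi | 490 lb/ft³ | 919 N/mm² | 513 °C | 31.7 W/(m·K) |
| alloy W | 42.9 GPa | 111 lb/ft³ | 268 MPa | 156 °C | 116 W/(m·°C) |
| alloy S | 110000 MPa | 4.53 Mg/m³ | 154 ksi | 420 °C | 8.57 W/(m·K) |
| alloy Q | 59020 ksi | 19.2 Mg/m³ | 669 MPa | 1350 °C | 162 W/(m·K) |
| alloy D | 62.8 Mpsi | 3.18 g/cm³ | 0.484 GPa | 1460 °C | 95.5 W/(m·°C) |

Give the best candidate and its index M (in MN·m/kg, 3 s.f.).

Screen on constraints: σ_y ≥ 417 MPa; max service T ≥ 406 °C; k ≥ 20.1 W/(m·K). Survivors: alloy G, alloy Q, alloy D.
Normalizing units and computing the index:
  alloy G: E = 211.4 GPa, ρ = 7849 kg/m³
  alloy Q: E = 406.9 GPa, ρ = 19200 kg/m³
  alloy D: E = 433.0 GPa, ρ = 3180 kg/m³
  alloy D: M = 136 MN·m/kg
  alloy G: M = 26.9 MN·m/kg
  alloy Q: M = 21.2 MN·m/kg
Alloy D ranks first.

alloy D, M = 136 MN·m/kg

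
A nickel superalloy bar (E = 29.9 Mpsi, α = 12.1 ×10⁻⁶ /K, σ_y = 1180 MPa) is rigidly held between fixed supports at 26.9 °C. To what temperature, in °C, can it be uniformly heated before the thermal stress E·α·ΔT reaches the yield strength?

E = 29.9 Mpsi = 206.2 GPa.
E·α·ΔT = 1180 MPa ⇒ ΔT = 1180 / (206.2×10³ × 12.1×10⁻⁶) = 473.0 K.
T = 26.9 + 473.0 = 499.9 °C.

500 °C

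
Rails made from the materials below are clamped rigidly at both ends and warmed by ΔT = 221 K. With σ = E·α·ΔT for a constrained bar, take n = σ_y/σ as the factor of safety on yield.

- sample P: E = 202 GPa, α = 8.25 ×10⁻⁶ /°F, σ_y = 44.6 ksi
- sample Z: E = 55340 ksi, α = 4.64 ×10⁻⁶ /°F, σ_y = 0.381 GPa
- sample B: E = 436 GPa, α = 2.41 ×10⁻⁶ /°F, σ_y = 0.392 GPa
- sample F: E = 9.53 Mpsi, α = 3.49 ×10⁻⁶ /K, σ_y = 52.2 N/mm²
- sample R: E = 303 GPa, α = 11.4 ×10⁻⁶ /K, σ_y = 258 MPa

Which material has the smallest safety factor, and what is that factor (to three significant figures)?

sample R, n = 0.338

In consistent units (E in GPa, α in ×10⁻⁶/K, σ_y in MPa):
  sample P: E = 202.0, α = 14.8, σ_y = 307.5 → σ = 663 MPa, n = 0.464
  sample Z: E = 381.6, α = 8.35, σ_y = 381.0 → σ = 704 MPa, n = 0.541
  sample B: E = 436.0, α = 4.34, σ_y = 392.0 → σ = 418 MPa, n = 0.938
  sample F: E = 65.71, α = 3.49, σ_y = 52.20 → σ = 50.7 MPa, n = 1.03
  sample R: E = 303.0, α = 11.4, σ_y = 258.0 → σ = 763 MPa, n = 0.338
Smallest n: sample R with n = 0.338.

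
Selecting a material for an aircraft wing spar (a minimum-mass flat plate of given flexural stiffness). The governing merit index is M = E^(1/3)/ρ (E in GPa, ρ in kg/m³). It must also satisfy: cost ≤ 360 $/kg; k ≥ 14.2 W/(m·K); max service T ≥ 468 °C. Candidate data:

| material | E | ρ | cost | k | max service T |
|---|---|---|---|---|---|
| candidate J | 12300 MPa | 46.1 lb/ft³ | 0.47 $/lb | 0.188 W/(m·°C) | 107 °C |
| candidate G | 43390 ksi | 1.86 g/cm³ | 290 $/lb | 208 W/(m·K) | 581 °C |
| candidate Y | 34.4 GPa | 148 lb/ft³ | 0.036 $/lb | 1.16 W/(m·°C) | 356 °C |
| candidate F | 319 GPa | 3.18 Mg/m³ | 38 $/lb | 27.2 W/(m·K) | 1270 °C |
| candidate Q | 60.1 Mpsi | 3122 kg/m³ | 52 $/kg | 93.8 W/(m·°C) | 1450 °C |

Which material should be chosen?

Screen on constraints: cost ≤ 360 $/kg; k ≥ 14.2 W/(m·K); max service T ≥ 468 °C. Survivors: candidate F, candidate Q.
Convert each candidate to consistent units, then evaluate M:
  candidate F: E = 319.0 GPa, ρ = 3180 kg/m³
  candidate Q: E = 414.4 GPa, ρ = 3122 kg/m³
  candidate Q: M = 2.39×10⁻³
  candidate F: M = 2.15×10⁻³
The maximum is for candidate Q.

candidate Q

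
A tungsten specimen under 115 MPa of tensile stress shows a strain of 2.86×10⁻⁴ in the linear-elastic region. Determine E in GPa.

E = σ/ε = 115 MPa / 2.86×10⁻⁴ = 402100 MPa = 402 GPa.

402 GPa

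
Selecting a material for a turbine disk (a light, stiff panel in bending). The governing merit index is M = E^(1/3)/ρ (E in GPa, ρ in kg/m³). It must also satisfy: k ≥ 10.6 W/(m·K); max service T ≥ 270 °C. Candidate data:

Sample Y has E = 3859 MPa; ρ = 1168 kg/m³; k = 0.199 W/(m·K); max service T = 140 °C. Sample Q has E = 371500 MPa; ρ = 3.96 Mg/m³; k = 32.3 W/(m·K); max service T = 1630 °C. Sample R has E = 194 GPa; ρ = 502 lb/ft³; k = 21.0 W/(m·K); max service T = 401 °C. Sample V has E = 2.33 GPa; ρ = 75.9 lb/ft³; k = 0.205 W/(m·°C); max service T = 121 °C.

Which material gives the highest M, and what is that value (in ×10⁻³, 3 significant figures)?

Screen on constraints: k ≥ 10.6 W/(m·K); max service T ≥ 270 °C. Survivors: sample Q, sample R.
After converting to SI:
  sample Q: E = 371.5 GPa, ρ = 3960 kg/m³
  sample R: E = 194.0 GPa, ρ = 8041 kg/m³
  sample Q: M = 1.82×10⁻³
  sample R: M = 0.720×10⁻³
The maximum is for sample Q.

sample Q, M = 1.82×10⁻³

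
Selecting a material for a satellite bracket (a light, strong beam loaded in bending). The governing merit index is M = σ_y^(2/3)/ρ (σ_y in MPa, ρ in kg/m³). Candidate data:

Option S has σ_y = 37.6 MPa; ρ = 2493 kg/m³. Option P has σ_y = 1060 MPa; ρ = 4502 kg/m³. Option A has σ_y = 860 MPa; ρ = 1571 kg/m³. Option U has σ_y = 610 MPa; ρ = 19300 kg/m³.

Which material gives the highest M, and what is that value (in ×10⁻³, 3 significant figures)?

Computing M directly (units already consistent):
  option A: M = 57.6×10⁻³
  option P: M = 23.1×10⁻³
  option S: M = 4.50×10⁻³
  option U: M = 3.73×10⁻³
The maximum is for option A.

option A, M = 57.6×10⁻³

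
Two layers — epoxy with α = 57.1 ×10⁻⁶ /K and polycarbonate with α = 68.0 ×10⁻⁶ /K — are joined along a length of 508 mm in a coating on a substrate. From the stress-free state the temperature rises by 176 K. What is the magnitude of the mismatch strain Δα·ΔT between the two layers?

Δα = |57.1 − 68.0|×10⁻⁶/K = 10.9×10⁻⁶/K.
Mismatch strain = Δα·ΔT = 10.9×10⁻⁶ × 176.0 = 1.92×10⁻³.

1.92×10⁻³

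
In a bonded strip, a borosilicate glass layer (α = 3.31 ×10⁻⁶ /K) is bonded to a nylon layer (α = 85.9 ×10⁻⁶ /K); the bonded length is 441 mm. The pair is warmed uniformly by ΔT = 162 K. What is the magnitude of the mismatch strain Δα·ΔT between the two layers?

Δα = |3.31 − 85.9|×10⁻⁶/K = 82.6×10⁻⁶/K.
Mismatch strain = Δα·ΔT = 82.6×10⁻⁶ × 162.0 = 0.0134.

0.0134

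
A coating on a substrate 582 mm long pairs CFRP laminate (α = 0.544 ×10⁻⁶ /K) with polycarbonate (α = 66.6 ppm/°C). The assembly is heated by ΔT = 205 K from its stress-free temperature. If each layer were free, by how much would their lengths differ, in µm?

7880 µm

Δα = |0.544 − 66.6|×10⁻⁶/K = 66.1×10⁻⁶/K.
ΔL_mismatch = Δα·L·ΔT = 66.1×10⁻⁶ × 582.0 mm × 205.0 K = 7880 µm.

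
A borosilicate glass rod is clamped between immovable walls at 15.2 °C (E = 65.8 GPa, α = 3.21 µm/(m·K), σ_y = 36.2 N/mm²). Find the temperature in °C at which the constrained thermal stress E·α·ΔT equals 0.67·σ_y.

σ_y = 36.2 N/mm² = 36.20 MPa.
E·α·ΔT = 24.25 MPa ⇒ ΔT = 24.25 / (65.80×10³ × 3.21×10⁻⁶) = 114.8 K.
T = 15.2 + 114.8 = 130.0 °C.

130 °C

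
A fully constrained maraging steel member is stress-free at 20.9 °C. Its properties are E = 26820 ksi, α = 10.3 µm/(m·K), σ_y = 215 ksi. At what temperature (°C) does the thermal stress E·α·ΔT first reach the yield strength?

E = 26820 ksi = 184.9 GPa.
σ_y = 215 ksi = 1482 MPa.
E·α·ΔT = 1482 MPa ⇒ ΔT = 1482 / (184.9×10³ × 10.3×10⁻⁶) = 778.3 K.
T = 20.9 + 778.3 = 799.2 °C.

799 °C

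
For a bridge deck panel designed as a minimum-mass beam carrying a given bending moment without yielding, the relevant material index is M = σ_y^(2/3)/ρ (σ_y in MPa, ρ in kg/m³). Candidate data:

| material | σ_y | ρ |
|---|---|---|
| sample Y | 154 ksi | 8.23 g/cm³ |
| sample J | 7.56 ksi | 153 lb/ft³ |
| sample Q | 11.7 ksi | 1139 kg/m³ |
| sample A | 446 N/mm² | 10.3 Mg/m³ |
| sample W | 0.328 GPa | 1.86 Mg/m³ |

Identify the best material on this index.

sample W

In SI units:
  sample Y: σ_y = 1062 MPa, ρ = 8230 kg/m³
  sample J: σ_y = 52.12 MPa, ρ = 2451 kg/m³
  sample Q: σ_y = 80.67 MPa, ρ = 1139 kg/m³
  sample A: σ_y = 446.0 MPa, ρ = 10300 kg/m³
  sample W: σ_y = 328.0 MPa, ρ = 1860 kg/m³
  sample W: M = 25.6×10⁻³
  sample Q: M = 16.4×10⁻³
  sample Y: M = 12.6×10⁻³
  sample J: M = 5.69×10⁻³
  sample A: M = 5.67×10⁻³
Sample W ranks first.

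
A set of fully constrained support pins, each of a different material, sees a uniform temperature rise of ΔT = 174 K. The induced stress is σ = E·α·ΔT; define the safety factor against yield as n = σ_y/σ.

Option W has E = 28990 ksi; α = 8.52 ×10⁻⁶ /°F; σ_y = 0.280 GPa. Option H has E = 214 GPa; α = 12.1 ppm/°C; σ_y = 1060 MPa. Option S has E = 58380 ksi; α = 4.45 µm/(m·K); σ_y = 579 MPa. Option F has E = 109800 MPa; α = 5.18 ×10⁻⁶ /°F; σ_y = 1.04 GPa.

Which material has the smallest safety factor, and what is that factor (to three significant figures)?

option W, n = 0.525

In consistent units (E in GPa, α in ×10⁻⁶/K, σ_y in MPa):
  option W: E = 199.9, α = 15.3, σ_y = 280.0 → σ = 533 MPa, n = 0.525
  option H: E = 214.0, α = 12.1, σ_y = 1060 → σ = 451 MPa, n = 2.35
  option S: E = 402.5, α = 4.45, σ_y = 579.0 → σ = 312 MPa, n = 1.86
  option F: E = 109.8, α = 9.32, σ_y = 1040 → σ = 178 MPa, n = 5.84
Smallest n: option W with n = 0.525.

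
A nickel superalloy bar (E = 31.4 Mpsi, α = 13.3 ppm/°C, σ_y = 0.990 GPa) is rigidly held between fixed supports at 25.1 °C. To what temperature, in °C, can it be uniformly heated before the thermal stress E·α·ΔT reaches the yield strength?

369 °C

E = 31.4 Mpsi = 216.5 GPa.
σ_y = 0.990 GPa = 990.0 MPa.
E·α·ΔT = 990.0 MPa ⇒ ΔT = 990.0 / (216.5×10³ × 13.3×10⁻⁶) = 343.8 K.
T = 25.1 + 343.8 = 368.9 °C.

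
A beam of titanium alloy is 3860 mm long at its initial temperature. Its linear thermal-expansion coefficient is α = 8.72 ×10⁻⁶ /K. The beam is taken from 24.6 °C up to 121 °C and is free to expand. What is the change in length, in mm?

ΔT = 121 − 24.6 = 96.40 K.
ΔL = α·L₀·ΔT = 8.72×10⁻⁶ × 3860 mm × 96.40 K = 3.24 mm.

3.24 mm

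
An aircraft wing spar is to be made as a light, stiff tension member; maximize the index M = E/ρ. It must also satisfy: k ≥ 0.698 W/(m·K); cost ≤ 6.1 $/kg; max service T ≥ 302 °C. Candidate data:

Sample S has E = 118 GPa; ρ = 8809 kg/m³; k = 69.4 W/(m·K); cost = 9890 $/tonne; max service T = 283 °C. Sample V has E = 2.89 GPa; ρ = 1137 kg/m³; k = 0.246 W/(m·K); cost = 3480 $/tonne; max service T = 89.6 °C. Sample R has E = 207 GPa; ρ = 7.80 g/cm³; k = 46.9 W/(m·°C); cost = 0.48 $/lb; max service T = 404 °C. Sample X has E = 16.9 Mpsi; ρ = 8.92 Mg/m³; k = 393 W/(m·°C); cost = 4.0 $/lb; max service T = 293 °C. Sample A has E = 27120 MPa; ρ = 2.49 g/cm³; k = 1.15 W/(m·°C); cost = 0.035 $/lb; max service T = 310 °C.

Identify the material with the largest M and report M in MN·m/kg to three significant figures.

Screen on constraints: k ≥ 0.698 W/(m·K); cost ≤ 6.1 $/kg; max service T ≥ 302 °C. Survivors: sample R, sample A.
Normalizing units and computing the index:
  sample R: E = 207.0 GPa, ρ = 7800 kg/m³
  sample A: E = 27.12 GPa, ρ = 2490 kg/m³
  sample R: M = 26.5 MN·m/kg
  sample A: M = 10.9 MN·m/kg
The maximum is for sample R.

sample R, M = 26.5 MN·m/kg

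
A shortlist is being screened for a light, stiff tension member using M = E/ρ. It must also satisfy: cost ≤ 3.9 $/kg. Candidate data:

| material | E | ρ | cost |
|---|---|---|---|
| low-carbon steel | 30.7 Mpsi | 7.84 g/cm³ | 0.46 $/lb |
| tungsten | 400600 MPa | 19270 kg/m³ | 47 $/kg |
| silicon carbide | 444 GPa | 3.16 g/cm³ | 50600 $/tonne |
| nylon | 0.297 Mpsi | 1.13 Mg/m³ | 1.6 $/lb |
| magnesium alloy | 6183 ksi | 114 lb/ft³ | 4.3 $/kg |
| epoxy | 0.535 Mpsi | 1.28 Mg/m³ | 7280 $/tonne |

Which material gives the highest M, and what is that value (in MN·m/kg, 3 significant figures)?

Screen on constraints: cost ≤ 3.9 $/kg. Survivors: low-carbon steel, nylon.
Putting every candidate on a common basis:
  low-carbon steel: E = 211.7 GPa, ρ = 7840 kg/m³
  nylon: E = 2.048 GPa, ρ = 1130 kg/m³
  low-carbon steel: M = 27.0 MN·m/kg
  nylon: M = 1.81 MN·m/kg
Highest index: low-carbon steel.

low-carbon steel, M = 27.0 MN·m/kg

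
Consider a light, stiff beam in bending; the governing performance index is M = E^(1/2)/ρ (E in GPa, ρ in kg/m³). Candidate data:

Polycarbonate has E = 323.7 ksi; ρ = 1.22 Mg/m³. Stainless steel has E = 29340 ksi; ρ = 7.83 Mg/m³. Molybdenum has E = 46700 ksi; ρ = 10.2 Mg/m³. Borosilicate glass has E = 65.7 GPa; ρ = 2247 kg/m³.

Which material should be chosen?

Putting every candidate on a common basis:
  polycarbonate: E = 2.232 GPa, ρ = 1220 kg/m³
  stainless steel: E = 202.3 GPa, ρ = 7830 kg/m³
  molybdenum: E = 322.0 GPa, ρ = 10200 kg/m³
  borosilicate glass: E = 65.70 GPa, ρ = 2247 kg/m³
  borosilicate glass: M = 3.61×10⁻³
  stainless steel: M = 1.82×10⁻³
  molybdenum: M = 1.76×10⁻³
  polycarbonate: M = 1.22×10⁻³
Borosilicate glass has the largest M.

borosilicate glass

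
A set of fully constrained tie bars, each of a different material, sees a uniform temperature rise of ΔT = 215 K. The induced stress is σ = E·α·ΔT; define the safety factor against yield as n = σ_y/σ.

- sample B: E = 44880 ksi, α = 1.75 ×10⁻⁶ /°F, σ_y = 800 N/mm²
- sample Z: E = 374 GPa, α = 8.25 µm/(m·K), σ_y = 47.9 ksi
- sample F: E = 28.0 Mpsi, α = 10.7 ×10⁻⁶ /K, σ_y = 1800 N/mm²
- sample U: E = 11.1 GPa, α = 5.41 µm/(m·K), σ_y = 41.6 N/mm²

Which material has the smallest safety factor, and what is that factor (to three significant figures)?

Per material, after unit conversion:
  sample B: E = 309.4, α = 3.15, σ_y = 800.0 → σ = 210 MPa, n = 3.82
  sample Z: E = 374.0, α = 8.25, σ_y = 330.3 → σ = 663 MPa, n = 0.498
  sample F: E = 193.1, α = 10.7, σ_y = 1800 → σ = 444 MPa, n = 4.05
  sample U: E = 11.10, α = 5.41, σ_y = 41.60 → σ = 12.9 MPa, n = 3.22
The minimum is sample Z at n = 0.498.

sample Z, n = 0.498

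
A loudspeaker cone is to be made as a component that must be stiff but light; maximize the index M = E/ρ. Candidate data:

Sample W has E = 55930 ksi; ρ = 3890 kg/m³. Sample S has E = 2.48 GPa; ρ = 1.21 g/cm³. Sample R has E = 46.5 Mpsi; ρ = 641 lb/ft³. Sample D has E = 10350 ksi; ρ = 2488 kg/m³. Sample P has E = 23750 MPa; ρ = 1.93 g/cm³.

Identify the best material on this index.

sample W

After converting to SI:
  sample W: E = 385.6 GPa, ρ = 3890 kg/m³
  sample S: E = 2.480 GPa, ρ = 1210 kg/m³
  sample R: E = 320.6 GPa, ρ = 10270 kg/m³
  sample D: E = 71.36 GPa, ρ = 2488 kg/m³
  sample P: E = 23.75 GPa, ρ = 1930 kg/m³
  sample W: M = 99.1 MN·m/kg
  sample R: M = 31.2 MN·m/kg
  sample D: M = 28.7 MN·m/kg
  sample P: M = 12.3 MN·m/kg
  sample S: M = 2.05 MN·m/kg
Highest index: sample W.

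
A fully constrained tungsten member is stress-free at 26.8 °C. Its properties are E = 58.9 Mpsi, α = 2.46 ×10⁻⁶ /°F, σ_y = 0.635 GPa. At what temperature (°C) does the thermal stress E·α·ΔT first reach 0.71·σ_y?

278 °C

E = 58.9 Mpsi = 406.1 GPa.
α = 2.46×10⁻⁶/°F × 9/5 = 4.43×10⁻⁶/K.
σ_y = 0.635 GPa = 635.0 MPa.
E·α·ΔT = 450.8 MPa ⇒ ΔT = 450.8 / (406.1×10³ × 4.43×10⁻⁶) = 250.7 K.
T = 26.8 + 250.7 = 277.5 °C.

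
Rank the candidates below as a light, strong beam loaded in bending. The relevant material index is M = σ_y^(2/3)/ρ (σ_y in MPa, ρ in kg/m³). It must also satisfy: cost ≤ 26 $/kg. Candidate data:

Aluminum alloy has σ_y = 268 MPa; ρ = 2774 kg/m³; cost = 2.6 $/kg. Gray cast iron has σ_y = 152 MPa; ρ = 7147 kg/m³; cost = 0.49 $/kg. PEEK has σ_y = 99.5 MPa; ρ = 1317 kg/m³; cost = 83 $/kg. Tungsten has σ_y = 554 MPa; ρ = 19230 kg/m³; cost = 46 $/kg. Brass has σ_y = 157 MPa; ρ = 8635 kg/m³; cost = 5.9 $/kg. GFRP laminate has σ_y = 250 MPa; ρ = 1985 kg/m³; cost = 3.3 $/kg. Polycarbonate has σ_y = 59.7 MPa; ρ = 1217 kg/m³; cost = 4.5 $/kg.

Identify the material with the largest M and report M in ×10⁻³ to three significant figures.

GFRP laminate, M = 20.0×10⁻³

Screen on constraints: cost ≤ 26 $/kg. Survivors: aluminum alloy, gray cast iron, brass, GFRP laminate, polycarbonate.
Per-candidate index values:
  GFRP laminate: M = 20.0×10⁻³
  aluminum alloy: M = 15.0×10⁻³
  polycarbonate: M = 12.6×10⁻³
  gray cast iron: M = 3.99×10⁻³
  brass: M = 3.37×10⁻³
The maximum is for GFRP laminate.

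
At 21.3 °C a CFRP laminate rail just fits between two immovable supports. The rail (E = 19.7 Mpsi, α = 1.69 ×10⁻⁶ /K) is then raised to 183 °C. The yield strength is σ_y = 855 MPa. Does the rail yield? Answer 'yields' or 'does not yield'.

does not yield

E = 19.7 Mpsi = 135.8 GPa.
ΔT = 161.7 K. Constrained thermal stress σ = E·α·ΔT = 135.8×10³ MPa × 1.69×10⁻⁶ × 161.7 = 37.1 MPa (compressive).
Compare to σ_y = 855 MPa: σ < σ_y, so it does not yield.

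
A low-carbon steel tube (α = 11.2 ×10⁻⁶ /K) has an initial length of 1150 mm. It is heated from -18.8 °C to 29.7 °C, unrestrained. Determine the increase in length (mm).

ΔT = 29.7 − (-18.8) = 48.50 K.
ΔL = α·L₀·ΔT = 11.2×10⁻⁶ × 1150 mm × 48.50 K = 0.625 mm.

0.625 mm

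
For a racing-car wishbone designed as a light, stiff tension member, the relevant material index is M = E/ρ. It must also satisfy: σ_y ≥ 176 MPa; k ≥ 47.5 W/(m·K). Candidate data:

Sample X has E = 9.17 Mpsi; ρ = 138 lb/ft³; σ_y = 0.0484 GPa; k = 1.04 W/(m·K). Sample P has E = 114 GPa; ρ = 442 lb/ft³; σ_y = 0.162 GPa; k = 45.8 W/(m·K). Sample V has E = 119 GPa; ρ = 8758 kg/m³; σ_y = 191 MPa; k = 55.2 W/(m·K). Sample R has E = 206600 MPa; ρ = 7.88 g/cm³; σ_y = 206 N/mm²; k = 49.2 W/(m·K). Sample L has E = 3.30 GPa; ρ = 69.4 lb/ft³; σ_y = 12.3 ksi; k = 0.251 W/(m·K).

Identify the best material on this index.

Screen on constraints: σ_y ≥ 176 MPa; k ≥ 47.5 W/(m·K). Survivors: sample V, sample R.
In SI units:
  sample V: E = 119.0 GPa, ρ = 8758 kg/m³
  sample R: E = 206.6 GPa, ρ = 7880 kg/m³
  sample R: M = 26.2 MN·m/kg
  sample V: M = 13.6 MN·m/kg
Sample R ranks first.

sample R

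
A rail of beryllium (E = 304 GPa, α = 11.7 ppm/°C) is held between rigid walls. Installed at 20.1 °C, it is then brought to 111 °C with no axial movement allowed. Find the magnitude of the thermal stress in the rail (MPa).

323 MPa

ΔT = 90.90 K. Constrained thermal stress σ = E·α·ΔT = 304.0×10³ MPa × 11.7×10⁻⁶ × 90.90 = 323 MPa (compressive).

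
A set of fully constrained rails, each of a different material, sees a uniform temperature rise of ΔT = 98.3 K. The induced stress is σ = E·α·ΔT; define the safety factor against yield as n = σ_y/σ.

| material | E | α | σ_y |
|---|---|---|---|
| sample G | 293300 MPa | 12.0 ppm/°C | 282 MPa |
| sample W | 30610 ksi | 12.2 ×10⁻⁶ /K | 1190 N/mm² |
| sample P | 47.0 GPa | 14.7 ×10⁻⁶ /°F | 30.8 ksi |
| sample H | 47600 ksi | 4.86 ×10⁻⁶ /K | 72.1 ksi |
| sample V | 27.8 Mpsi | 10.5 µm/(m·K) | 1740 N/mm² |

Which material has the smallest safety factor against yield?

In consistent units (E in GPa, α in ×10⁻⁶/K, σ_y in MPa):
  sample G: E = 293.3, α = 12.0, σ_y = 282.0 → σ = 346 MPa, n = 0.815
  sample W: E = 211.0, α = 12.2, σ_y = 1190 → σ = 253 MPa, n = 4.70
  sample P: E = 47.00, α = 26.5, σ_y = 212.4 → σ = 122 MPa, n = 1.74
  sample H: E = 328.2, α = 4.86, σ_y = 497.1 → σ = 157 MPa, n = 3.17
  sample V: E = 191.7, α = 10.5, σ_y = 1740 → σ = 198 MPa, n = 8.80
Sample G has the lowest safety factor, n = 0.815.

sample G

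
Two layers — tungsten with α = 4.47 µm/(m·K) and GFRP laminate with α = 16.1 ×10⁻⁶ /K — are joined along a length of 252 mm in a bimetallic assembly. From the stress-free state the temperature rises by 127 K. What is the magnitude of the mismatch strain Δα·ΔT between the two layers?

1.48×10⁻³

Δα = |4.47 − 16.1|×10⁻⁶/K = 11.6×10⁻⁶/K.
Mismatch strain = Δα·ΔT = 11.6×10⁻⁶ × 127.0 = 1.48×10⁻³.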